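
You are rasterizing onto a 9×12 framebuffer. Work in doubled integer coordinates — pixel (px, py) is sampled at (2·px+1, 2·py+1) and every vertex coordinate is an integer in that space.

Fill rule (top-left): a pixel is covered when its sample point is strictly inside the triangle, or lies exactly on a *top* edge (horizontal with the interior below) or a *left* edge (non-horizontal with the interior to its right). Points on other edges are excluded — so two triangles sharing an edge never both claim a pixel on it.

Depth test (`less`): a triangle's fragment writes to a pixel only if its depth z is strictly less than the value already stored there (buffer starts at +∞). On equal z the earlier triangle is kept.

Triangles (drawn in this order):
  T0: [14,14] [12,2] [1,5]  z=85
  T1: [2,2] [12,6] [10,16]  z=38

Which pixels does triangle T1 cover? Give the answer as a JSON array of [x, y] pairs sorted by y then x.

T0:
  2·area = 138  (B↔C swapped to make it positive)
  edge (14, 14)→(1, 5): d=(-13,-9) top-left  bias=+0
  edge (1, 5)→(12, 2): d=(11,-3) top-left  bias=+0
  edge (12, 2)→(14, 14): d=(2,12) right/bottom  bias=-1
    (4,1)@(9, 3): e=[98,2,38] → X
    (5,1)@(11, 3): e=[116,8,14] → X
    (6,1)@(13, 3): e=[134,14,-10] → .
    (0,2)@(1, 5): e=[0,0,138] → X  [on edge]
    (1,2)@(3, 5): e=[18,6,114] → X
    (2,2)@(5, 5): e=[36,12,90] → X
    (3,2)@(7, 5): e=[54,18,66] → X
    (6,2)@(13, 5): e=[108,36,-6] → .
    (0,3)@(1, 7): e=[-26,22,142] → .
    (1,3)@(3, 7): e=[-8,28,118] → .
    (2,3)@(5, 7): e=[10,34,94] → X
    (6,3)@(13, 7): e=[82,58,-2] → .
  covered (19 px):
    . . . . . . . . .
    . . . . X X . . .
    X X X X X X . . .
    . . X X X X . . .
    . . . X X X X . .
    . . . . . X X . .
    . . . . . . X . .
    . . . . . . . . .
    . . . . . . . . .
    . . . . . . . . .
    . . . . . . . . .
    . . . . . . . . .
T1:
  2·area = 108
  edge (2, 2)→(12, 6): d=(10,4) right/bottom  bias=-1
  edge (12, 6)→(10, 16): d=(-2,10) right/bottom  bias=-1
  edge (10, 16)→(2, 2): d=(-8,-14) top-left  bias=+0
    (6,0)@(13, 1): e=[-54,0,162] → .  [on edge]
    (1,1)@(3, 3): e=[6,96,6] → X
    (2,1)@(5, 3): e=[-2,76,34] → .
    (1,2)@(3, 5): e=[26,92,-10] → .
    (2,2)@(5, 5): e=[18,72,18] → X
    (3,2)@(7, 5): e=[10,52,46] → X
    (4,2)@(9, 5): e=[2,32,74] → X
    (5,2)@(11, 5): e=[-6,12,102] → .
    (2,3)@(5, 7): e=[38,68,2] → X
    (5,3)@(11, 7): e=[14,8,86] → X
    (6,3)@(13, 7): e=[6,-12,114] → .
    (2,4)@(5, 9): e=[58,64,-14] → .
    (5,5)@(11, 11): e=[54,0,54] → .  [on edge]
    (4,10)@(9, 21): e=[162,0,-54] → .  [on edge]
  covered (13 px):
    . . . . . . . . .
    . X . . . . . . .
    . . X X X . . . .
    . . X X X X . . .
    . . . X X X . . .
    . . . . X . . . .
    . . . . X . . . .
    . . . . . . . . .
    . . . . . . . . .
    . . . . . . . . .
    . . . . . . . . .
    . . . . . . . . .

Answer: [[1,1],[2,2],[3,2],[4,2],[2,3],[3,3],[4,3],[5,3],[3,4],[4,4],[5,4],[4,5],[4,6]]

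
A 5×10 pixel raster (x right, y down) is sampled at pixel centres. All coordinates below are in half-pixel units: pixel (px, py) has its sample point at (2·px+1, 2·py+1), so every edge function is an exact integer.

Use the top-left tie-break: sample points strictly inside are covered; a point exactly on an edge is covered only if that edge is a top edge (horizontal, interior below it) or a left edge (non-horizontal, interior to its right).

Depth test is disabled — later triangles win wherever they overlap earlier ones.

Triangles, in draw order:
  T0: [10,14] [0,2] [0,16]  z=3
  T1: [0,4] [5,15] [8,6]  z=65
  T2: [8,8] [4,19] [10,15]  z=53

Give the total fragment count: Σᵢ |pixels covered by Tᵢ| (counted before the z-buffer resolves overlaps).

T0:
  2·area = 140  (B↔C swapped to make it positive)
  edge (10, 14)→(0, 16): d=(-10,2) right/bottom  bias=-1
  edge (0, 16)→(0, 2): d=(0,-14) top-left  bias=+0
  edge (0, 2)→(10, 14): d=(10,12) right/bottom  bias=-1
    (0,2)@(1, 5): e=[108,14,18] → #
    (1,2)@(3, 5): e=[104,42,-6] → ·
    (0,3)@(1, 7): e=[88,14,38] → #
    (1,3)@(3, 7): e=[84,42,14] → #
    (2,3)@(5, 7): e=[80,70,-10] → ·
    (0,4)@(1, 9): e=[68,14,58] → #
    (2,4)@(5, 9): e=[60,70,10] → #
    (3,4)@(7, 9): e=[56,98,-14] → ·
    (0,5)@(1, 11): e=[48,14,78] → #
    (3,5)@(7, 11): e=[36,98,6] → #
    (4,5)@(9, 11): e=[32,126,-18] → ·
    (0,6)@(1, 13): e=[28,14,98] → #
    (2,7)@(5, 15): e=[0,70,70] → ·  [on edge]
  covered (17 px):
    · · · · ·
    · · · · ·
    # · · · ·
    # # · · ·
    # # # · ·
    # # # # ·
    # # # # #
    # # · · ·
    · · · · ·
    · · · · ·
T1:
  2·area = 78  (B↔C swapped to make it positive)
  edge (0, 4)→(8, 6): d=(8,2) right/bottom  bias=-1
  edge (8, 6)→(5, 15): d=(-3,9) right/bottom  bias=-1
  edge (5, 15)→(0, 4): d=(-5,-11) top-left  bias=+0
    (4,1)@(9, 3): e=[-26,0,104] → ·  [on edge]
    (0,2)@(1, 5): e=[6,66,6] → #
    (1,2)@(3, 5): e=[2,48,28] → #
    (2,2)@(5, 5): e=[-2,30,50] → ·
    (0,3)@(1, 7): e=[22,60,-4] → ·
    (1,3)@(3, 7): e=[18,42,18] → #
    (2,3)@(5, 7): e=[14,24,40] → #
    (3,3)@(7, 7): e=[10,6,62] → #
    (4,3)@(9, 7): e=[6,-12,84] → ·
    (1,4)@(3, 9): e=[34,36,8] → #
    (3,4)@(7, 9): e=[26,0,52] → ·  [on edge]
    (1,5)@(3, 11): e=[50,30,-2] → ·
    (2,7)@(5, 15): e=[78,0,0] → ·  [on edge]
  covered (9 px):
    · · · · ·
    · · · · ·
    # # · · ·
    · # # # ·
    · # # · ·
    · · # · ·
    · · # · ·
    · · · · ·
    · · · · ·
    · · · · ·
T2:
  2·area = 50  (B↔C swapped to make it positive)
  edge (8, 8)→(10, 15): d=(2,7) right/bottom  bias=-1
  edge (10, 15)→(4, 19): d=(-6,4) right/bottom  bias=-1
  edge (4, 19)→(8, 8): d=(4,-11) top-left  bias=+0
    (3,5)@(7, 11): e=[13,36,1] → #
    (4,5)@(9, 11): e=[-1,28,23] → ·
    (3,6)@(7, 13): e=[17,24,9] → #
    (4,6)@(9, 13): e=[3,16,31] → #
    (3,7)@(7, 15): e=[21,12,17] → #
    (2,8)@(5, 17): e=[39,8,3] → #
    (3,8)@(7, 17): e=[25,0,25] → ·  [on edge]
    (4,8)@(9, 17): e=[11,-8,47] → ·
    (2,9)@(5, 19): e=[43,-4,11] → ·
  covered (6 px):
    · · · · ·
    · · · · ·
    · · · · ·
    · · · · ·
    · · · · ·
    · · · # ·
    · · · # #
    · · · # #
    · · # · ·
    · · · · ·

Result: 32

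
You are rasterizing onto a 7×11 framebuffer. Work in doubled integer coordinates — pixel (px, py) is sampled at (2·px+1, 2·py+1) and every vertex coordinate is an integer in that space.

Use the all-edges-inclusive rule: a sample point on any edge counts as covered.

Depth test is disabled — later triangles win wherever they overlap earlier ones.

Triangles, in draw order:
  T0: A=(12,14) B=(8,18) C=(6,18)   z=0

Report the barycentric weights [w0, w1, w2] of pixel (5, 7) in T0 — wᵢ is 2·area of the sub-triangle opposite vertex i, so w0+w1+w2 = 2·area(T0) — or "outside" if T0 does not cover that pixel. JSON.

T0:
  2·area = 8
  edge (12, 14)→(8, 18): d=(-4,4) inclusive
  edge (8, 18)→(6, 18): d=(-2,0) inclusive
  edge (6, 18)→(12, 14): d=(6,-4) inclusive
    (6,6)@(13, 13): e=[0,10,-2] → ·  [on edge]
    (5,7)@(11, 15): e=[0,6,2] → #  [on edge]
    (6,7)@(13, 15): e=[-8,6,10] → ·
    (4,8)@(9, 17): e=[0,2,6] → #  [on edge]
    (5,8)@(11, 17): e=[-8,2,14] → ·
    (3,9)@(7, 19): e=[0,-2,10] → ·  [on edge]
    (4,9)@(9, 19): e=[-8,-2,18] → ·
    (2,10)@(5, 21): e=[0,-6,14] → ·  [on edge]
  covered (2 px):
    · · · · · · ·
    · · · · · · ·
    · · · · · · ·
    · · · · · · ·
    · · · · · · ·
    · · · · · · ·
    · · · · · · ·
    · · · · · # ·
    · · · · # · ·
    · · · · · · ·
    · · · · · · ·

Result: [6,2,0]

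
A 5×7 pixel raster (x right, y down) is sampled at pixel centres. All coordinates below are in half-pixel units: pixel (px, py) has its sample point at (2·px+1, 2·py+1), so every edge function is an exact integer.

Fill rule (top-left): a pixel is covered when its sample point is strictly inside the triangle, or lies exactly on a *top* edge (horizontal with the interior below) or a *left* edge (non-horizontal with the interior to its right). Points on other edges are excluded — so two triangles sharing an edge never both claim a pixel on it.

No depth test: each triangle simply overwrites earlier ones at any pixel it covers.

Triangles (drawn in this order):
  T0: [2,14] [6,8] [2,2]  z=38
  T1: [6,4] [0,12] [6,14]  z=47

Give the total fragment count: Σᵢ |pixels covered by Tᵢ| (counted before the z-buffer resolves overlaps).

T0:
  2·area = 48  (B↔C swapped to make it positive)
  edge (2, 14)→(2, 2): d=(0,-12) top-left  bias=+0
  edge (2, 2)→(6, 8): d=(4,6) right/bottom  bias=-1
  edge (6, 8)→(2, 14): d=(-4,6) right/bottom  bias=-1
    (1,2)@(3, 5): e=[12,6,30] → █
    (2,2)@(5, 5): e=[36,-6,18] → ·
    (1,3)@(3, 7): e=[12,14,22] → █
    (2,3)@(5, 7): e=[36,2,10] → █
    (3,3)@(7, 7): e=[60,-10,-2] → ·
    (1,4)@(3, 9): e=[12,22,14] → █
    (3,4)@(7, 9): e=[60,-2,-10] → ·
    (1,5)@(3, 11): e=[12,30,6] → █
    (2,5)@(5, 11): e=[36,18,-6] → ·
    (1,6)@(3, 13): e=[12,38,-2] → ·
  covered (6 px):
    · · · · ·
    · · · · ·
    · █ · · ·
    · █ █ · ·
    · █ █ · ·
    · █ · · ·
    · · · · ·
T1:
  2·area = 60  (B↔C swapped to make it positive)
  edge (6, 4)→(6, 14): d=(0,10) right/bottom  bias=-1
  edge (6, 14)→(0, 12): d=(-6,-2) top-left  bias=+0
  edge (0, 12)→(6, 4): d=(6,-8) top-left  bias=+0
    (2,3)@(5, 7): e=[10,40,10] → █
    (3,3)@(7, 7): e=[-10,44,26] → ·
    (1,4)@(3, 9): e=[30,24,6] → █
    (3,4)@(7, 9): e=[-10,32,38] → ·
    (0,5)@(1, 11): e=[50,8,2] → █
    (3,5)@(7, 11): e=[-10,20,50] → ·
    (0,6)@(1, 13): e=[50,-4,14] → ·
    (1,6)@(3, 13): e=[30,0,30] → █  [on edge]
    (3,6)@(7, 13): e=[-10,8,62] → ·
  covered (8 px):
    · · · · ·
    · · · · ·
    · · · · ·
    · · █ · ·
    · █ █ · ·
    █ █ █ · ·
    · █ █ · ·

Answer: 14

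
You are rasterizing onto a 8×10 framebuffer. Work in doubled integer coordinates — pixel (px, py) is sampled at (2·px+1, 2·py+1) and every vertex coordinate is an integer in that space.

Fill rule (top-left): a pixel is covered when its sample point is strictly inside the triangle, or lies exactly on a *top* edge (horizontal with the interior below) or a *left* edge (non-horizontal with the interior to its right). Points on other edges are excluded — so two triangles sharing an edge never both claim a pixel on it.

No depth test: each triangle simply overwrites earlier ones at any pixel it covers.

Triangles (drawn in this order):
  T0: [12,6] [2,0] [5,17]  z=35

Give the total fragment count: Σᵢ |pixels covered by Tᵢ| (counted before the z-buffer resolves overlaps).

T0:
  2·area = 152  (B↔C swapped to make it positive)
  edge (12, 6)→(5, 17): d=(-7,11) right/bottom  bias=-1
  edge (5, 17)→(2, 0): d=(-3,-17) top-left  bias=+0
  edge (2, 0)→(12, 6): d=(10,6) right/bottom  bias=-1
    (1,0)@(3, 1): e=[134,14,4] → █
    (2,0)@(5, 1): e=[112,48,-8] → ·
    (1,1)@(3, 3): e=[120,8,24] → █
    (2,1)@(5, 3): e=[98,42,12] → █
    (3,1)@(7, 3): e=[76,76,0] → ·  [on edge]
    (1,2)@(3, 5): e=[106,2,44] → █
    (3,2)@(7, 5): e=[62,70,20] → █
    (4,2)@(9, 5): e=[40,104,8] → █
    (5,2)@(11, 5): e=[18,138,-4] → ·
    (1,3)@(3, 7): e=[92,-4,64] → ·
    (2,3)@(5, 7): e=[70,30,52] → █
    (5,3)@(11, 7): e=[4,132,16] → █
    (2,8)@(5, 17): e=[0,0,152] → ·  [on edge]
  covered (19 px):
    · █ · · · · · ·
    · █ █ · · · · ·
    · █ █ █ █ · · ·
    · · █ █ █ █ · ·
    · · █ █ █ · · ·
    · · █ █ · · · ·
    · · █ █ · · · ·
    · · █ · · · · ·
    · · · · · · · ·
    · · · · · · · ·

Result: 19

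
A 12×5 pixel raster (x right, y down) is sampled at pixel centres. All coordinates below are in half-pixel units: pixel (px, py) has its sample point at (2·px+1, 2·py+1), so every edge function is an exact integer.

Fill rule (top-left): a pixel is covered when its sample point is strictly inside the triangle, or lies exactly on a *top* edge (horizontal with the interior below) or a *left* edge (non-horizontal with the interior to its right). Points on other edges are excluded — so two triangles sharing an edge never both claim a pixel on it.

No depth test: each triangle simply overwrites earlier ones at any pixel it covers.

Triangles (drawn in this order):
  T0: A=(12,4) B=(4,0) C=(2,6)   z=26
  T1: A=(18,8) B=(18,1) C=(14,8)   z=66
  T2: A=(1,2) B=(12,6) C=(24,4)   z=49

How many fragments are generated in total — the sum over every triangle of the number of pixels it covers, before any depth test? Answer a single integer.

T0:
  2·area = 56  (B↔C swapped to make it positive)
  edge (12, 4)→(2, 6): d=(-10,2) right/bottom  bias=-1
  edge (2, 6)→(4, 0): d=(2,-6) top-left  bias=+0
  edge (4, 0)→(12, 4): d=(8,4) right/bottom  bias=-1
    (2,0)@(5, 1): e=[44,8,4] → X
    (3,0)@(7, 1): e=[40,20,-4] → .
    (1,1)@(3, 3): e=[28,0,28] → X  [on edge]
    (3,1)@(7, 3): e=[20,24,12] → X
    (4,1)@(9, 3): e=[16,36,4] → X
    (5,1)@(11, 3): e=[12,48,-4] → .
    (8,1)@(17, 3): e=[0,84,-28] → .  [on edge]
    (1,2)@(3, 5): e=[8,4,44] → X
    (3,2)@(7, 5): e=[0,28,28] → .  [on edge]
    (4,2)@(9, 5): e=[-4,40,20] → .
    (1,3)@(3, 7): e=[-12,8,60] → .
    (2,3)@(5, 7): e=[-16,20,52] → .
    (0,4)@(1, 9): e=[-28,0,84] → .  [on edge]
  covered (7 px):
    . . X . . . . . . . . .
    . X X X X . . . . . . .
    . X X . . . . . . . . .
    . . . . . . . . . . . .
    . . . . . . . . . . . .
T1:
  2·area = 28  (B↔C swapped to make it positive)
  edge (18, 8)→(14, 8): d=(-4,0) right/bottom  bias=-1
  edge (14, 8)→(18, 1): d=(4,-7) top-left  bias=+0
  edge (18, 1)→(18, 8): d=(0,7) right/bottom  bias=-1
    (8,1)@(17, 3): e=[20,1,7] → X
    (9,1)@(19, 3): e=[20,15,-7] → .
    (8,2)@(17, 5): e=[12,9,7] → X
    (9,2)@(19, 5): e=[12,23,-7] → .
    (7,3)@(15, 7): e=[4,3,21] → X
    (9,3)@(19, 7): e=[4,31,-7] → .
    (7,4)@(15, 9): e=[-4,11,21] → .
    (8,4)@(17, 9): e=[-4,25,7] → .
  covered (4 px):
    . . . . . . . . . . . .
    . . . . . . . . X . . .
    . . . . . . . . X . . .
    . . . . . . . X X . . .
    . . . . . . . . . . . .
T2:
  2·area = 70  (B↔C swapped to make it positive)
  edge (1, 2)→(24, 4): d=(23,2) right/bottom  bias=-1
  edge (24, 4)→(12, 6): d=(-12,2) right/bottom  bias=-1
  edge (12, 6)→(1, 2): d=(-11,-4) top-left  bias=+0
    (2,1)@(5, 3): e=[15,50,5] → X
    (3,1)@(7, 3): e=[11,46,13] → X
    (4,1)@(9, 3): e=[7,42,21] → X
    (5,1)@(11, 3): e=[3,38,29] → X
    (6,1)@(13, 3): e=[-1,34,37] → .
    (2,2)@(5, 5): e=[61,26,-17] → .
    (3,2)@(7, 5): e=[57,22,-9] → .
    (4,2)@(9, 5): e=[53,18,-1] → .
    (5,2)@(11, 5): e=[49,14,7] → X
    (6,2)@(13, 5): e=[45,10,15] → X
    (7,2)@(15, 5): e=[41,6,23] → X
    (8,2)@(17, 5): e=[37,2,31] → X
  covered (8 px):
    . . . . . . . . . . . .
    . . X X X X . . . . . .
    . . . . . X X X X . . .
    . . . . . . . . . . . .
    . . . . . . . . . . . .

Result: 19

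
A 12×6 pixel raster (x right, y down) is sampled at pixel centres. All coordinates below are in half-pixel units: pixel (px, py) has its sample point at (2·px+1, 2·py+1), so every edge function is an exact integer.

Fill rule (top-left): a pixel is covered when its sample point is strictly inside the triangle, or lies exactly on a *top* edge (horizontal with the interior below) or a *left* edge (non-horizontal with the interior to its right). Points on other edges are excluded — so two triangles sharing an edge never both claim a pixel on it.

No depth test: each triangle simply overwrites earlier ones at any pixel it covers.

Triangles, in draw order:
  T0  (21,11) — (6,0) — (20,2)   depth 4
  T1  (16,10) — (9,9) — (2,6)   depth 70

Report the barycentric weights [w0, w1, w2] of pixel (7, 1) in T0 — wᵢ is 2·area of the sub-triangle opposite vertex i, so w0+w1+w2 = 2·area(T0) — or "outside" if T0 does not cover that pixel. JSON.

T0:
  2·area = 124
  edge (21, 11)→(6, 0): d=(-15,-11) top-left  bias=+0
  edge (6, 0)→(20, 2): d=(14,2) right/bottom  bias=-1
  edge (20, 2)→(21, 11): d=(1,9) right/bottom  bias=-1
    (4,0)@(9, 1): e=[18,8,98] → X
    (5,0)@(11, 1): e=[40,4,80] → X
    (6,0)@(13, 1): e=[62,0,62] → .  [on edge]
    (4,1)@(9, 3): e=[-12,36,100] → .
    (5,1)@(11, 3): e=[10,32,82] → X
    (6,1)@(13, 3): e=[32,28,64] → X
    (7,1)@(15, 3): e=[54,24,46] → X
    (8,1)@(17, 3): e=[76,20,28] → X
    (9,1)@(19, 3): e=[98,16,10] → X
    (10,1)@(21, 3): e=[120,12,-8] → .
    (5,2)@(11, 5): e=[-20,60,84] → .
    (6,2)@(13, 5): e=[2,56,66] → X
    (10,5)@(21, 11): e=[0,124,0] → .  [on edge]
  covered (14 px):
    . . . . X X . . . . . .
    . . . . . X X X X X . .
    . . . . . . X X X X . .
    . . . . . . . . X X . .
    . . . . . . . . . X . .
    . . . . . . . . . . . .
T1:
  2·area = 14
  edge (16, 10)→(9, 9): d=(-7,-1) top-left  bias=+0
  edge (9, 9)→(2, 6): d=(-7,-3) top-left  bias=+0
  edge (2, 6)→(16, 10): d=(14,4) right/bottom  bias=-1
    (2,3)@(5, 7): e=[10,2,2] → X
    (3,3)@(7, 7): e=[12,8,-6] → .
    (2,4)@(5, 9): e=[-4,-12,30] → .
    (4,4)@(9, 9): e=[0,0,14] → X  [on edge]
    (5,4)@(11, 9): e=[2,6,6] → X
    (6,4)@(13, 9): e=[4,12,-2] → .
    (4,5)@(9, 11): e=[-14,-14,42] → .
    (5,5)@(11, 11): e=[-12,-8,34] → .
    (11,5)@(23, 11): e=[0,28,-14] → .  [on edge]
  covered (3 px):
    . . . . . . . . . . . .
    . . . . . . . . . . . .
    . . . . . . . . . . . .
    . . X . . . . . . . . .
    . . . . X X . . . . . .
    . . . . . . . . . . . .

Result: [24,46,54]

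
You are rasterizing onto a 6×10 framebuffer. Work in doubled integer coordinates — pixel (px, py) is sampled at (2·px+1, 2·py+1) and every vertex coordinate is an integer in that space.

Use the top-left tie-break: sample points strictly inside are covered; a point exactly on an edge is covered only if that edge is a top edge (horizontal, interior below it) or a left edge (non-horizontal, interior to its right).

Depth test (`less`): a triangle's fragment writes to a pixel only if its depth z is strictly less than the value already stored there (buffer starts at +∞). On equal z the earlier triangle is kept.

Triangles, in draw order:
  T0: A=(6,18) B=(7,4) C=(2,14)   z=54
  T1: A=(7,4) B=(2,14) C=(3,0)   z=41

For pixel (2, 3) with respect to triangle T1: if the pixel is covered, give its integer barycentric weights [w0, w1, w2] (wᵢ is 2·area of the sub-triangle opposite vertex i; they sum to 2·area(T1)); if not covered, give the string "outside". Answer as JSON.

T0:
  2·area = 60  (B↔C swapped to make it positive)
  edge (6, 18)→(2, 14): d=(-4,-4) top-left  bias=+0
  edge (2, 14)→(7, 4): d=(5,-10) top-left  bias=+0
  edge (7, 4)→(6, 18): d=(-1,14) right/bottom  bias=-1
    (2,4)@(5, 9): e=[32,5,23] → #
    (3,4)@(7, 9): e=[40,25,-5] → ·
    (2,5)@(5, 11): e=[24,15,21] → #
    (3,5)@(7, 11): e=[32,35,-7] → ·
    (0,6)@(1, 13): e=[0,-15,75] → ·  [on edge]
    (1,6)@(3, 13): e=[8,5,47] → #
    (3,6)@(7, 13): e=[24,45,-9] → ·
    (1,7)@(3, 15): e=[0,15,45] → #  [on edge]
    (3,7)@(7, 15): e=[16,55,-11] → ·
    (1,8)@(3, 17): e=[-8,25,43] → ·
    (2,8)@(5, 17): e=[0,45,15] → #  [on edge]
    (3,8)@(7, 17): e=[8,65,-13] → ·
    (3,9)@(7, 19): e=[0,75,-15] → ·  [on edge]
  covered (7 px):
    · · · · · ·
    · · · · · ·
    · · · · · ·
    · · · · · ·
    · · # · · ·
    · · # · · ·
    · # # · · ·
    · # # · · ·
    · · # · · ·
    · · · · · ·
T1:
  2·area = 60
  edge (7, 4)→(2, 14): d=(-5,10) right/bottom  bias=-1
  edge (2, 14)→(3, 0): d=(1,-14) top-left  bias=+0
  edge (3, 0)→(7, 4): d=(4,4) right/bottom  bias=-1
    (1,0)@(3, 1): e=[55,1,4] → #
    (2,0)@(5, 1): e=[35,29,-4] → ·
    (1,1)@(3, 3): e=[45,3,12] → #
    (2,1)@(5, 3): e=[25,31,4] → #
    (3,1)@(7, 3): e=[5,59,-4] → ·
    (1,2)@(3, 5): e=[35,5,20] → #
    (3,2)@(7, 5): e=[-5,61,4] → ·
    (1,3)@(3, 7): e=[25,7,28] → #
    (3,3)@(7, 7): e=[-15,63,12] → ·
    (1,4)@(3, 9): e=[15,9,36] → #
    (2,4)@(5, 9): e=[-5,37,28] → ·
    (1,5)@(3, 11): e=[5,11,44] → #
  covered (9 px):
    · # · · · ·
    · # # · · ·
    · # # · · ·
    · # # · · ·
    · # · · · ·
    · # · · · ·
    · · · · · ·
    · · · · · ·
    · · · · · ·
    · · · · · ·

Answer: [35,20,5]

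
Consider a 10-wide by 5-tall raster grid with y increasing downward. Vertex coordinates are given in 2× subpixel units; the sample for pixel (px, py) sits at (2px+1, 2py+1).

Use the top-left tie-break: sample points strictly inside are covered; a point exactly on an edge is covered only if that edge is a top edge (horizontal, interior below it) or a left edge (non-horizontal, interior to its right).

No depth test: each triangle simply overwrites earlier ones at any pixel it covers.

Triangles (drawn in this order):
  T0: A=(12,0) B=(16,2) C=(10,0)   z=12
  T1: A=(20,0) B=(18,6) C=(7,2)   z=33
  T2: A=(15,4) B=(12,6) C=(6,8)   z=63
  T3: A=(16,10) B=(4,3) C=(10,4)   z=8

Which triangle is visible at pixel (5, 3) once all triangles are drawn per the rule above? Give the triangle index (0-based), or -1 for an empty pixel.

T0:
  2·area = 4
  edge (12, 0)→(16, 2): d=(4,2) right/bottom  bias=-1
  edge (16, 2)→(10, 0): d=(-6,-2) top-left  bias=+0
  edge (10, 0)→(12, 0): d=(2,0) top-left  bias=+0
    (6,0)@(13, 1): e=[2,0,2] → #  [on edge]
    (7,0)@(15, 1): e=[-2,4,2] → ·
    (6,1)@(13, 3): e=[10,-12,6] → ·
    (9,1)@(19, 3): e=[-2,0,6] → ·  [on edge]
  covered (1 px):
    · · · · · · # · · ·
    · · · · · · · · · ·
    · · · · · · · · · ·
    · · · · · · · · · ·
    · · · · · · · · · ·
T1:
  2·area = 74
  edge (20, 0)→(18, 6): d=(-2,6) right/bottom  bias=-1
  edge (18, 6)→(7, 2): d=(-11,-4) top-left  bias=+0
  edge (7, 2)→(20, 0): d=(13,-2) top-left  bias=+0
    (7,0)@(15, 1): e=[28,43,3] → #
    (8,0)@(17, 1): e=[16,51,7] → #
    (9,0)@(19, 1): e=[4,59,11] → #
    (5,1)@(11, 3): e=[48,5,21] → #
    (6,1)@(13, 3): e=[36,13,25] → #
    (9,1)@(19, 3): e=[0,37,37] → ·  [on edge]
    (5,2)@(11, 5): e=[44,-17,47] → ·
    (6,2)@(13, 5): e=[32,-9,51] → ·
    (7,2)@(15, 5): e=[20,-1,55] → ·
    (8,2)@(17, 5): e=[8,7,59] → #
    (9,2)@(19, 5): e=[-4,15,63] → ·
    (8,3)@(17, 7): e=[4,-15,85] → ·
    (8,4)@(17, 9): e=[0,-37,111] → ·  [on edge]
  covered (8 px):
    · · · · · · · # # #
    · · · · · # # # # ·
    · · · · · · · · # ·
    · · · · · · · · · ·
    · · · · · · · · · ·
T2:
  2·area = 6
  edge (15, 4)→(12, 6): d=(-3,2) right/bottom  bias=-1
  edge (12, 6)→(6, 8): d=(-6,2) right/bottom  bias=-1
  edge (6, 8)→(15, 4): d=(9,-4) top-left  bias=+0
    (6,2)@(13, 5): e=[1,4,1] → #
    (7,2)@(15, 5): e=[-3,0,9] → ·  [on edge]
    (4,3)@(9, 7): e=[3,0,3] → ·  [on edge]
    (6,3)@(13, 7): e=[-5,-8,19] → ·
    (1,4)@(3, 9): e=[9,0,-3] → ·  [on edge]
  covered (1 px):
    · · · · · · · · · ·
    · · · · · · · · · ·
    · · · · · · # · · ·
    · · · · · · · · · ·
    · · · · · · · · · ·
T3:
  2·area = 30
  edge (16, 10)→(4, 3): d=(-12,-7) top-left  bias=+0
  edge (4, 3)→(10, 4): d=(6,1) right/bottom  bias=-1
  edge (10, 4)→(16, 10): d=(6,6) right/bottom  bias=-1
    (3,0)@(7, 1): e=[45,-15,0] → ·  [on edge]
    (4,1)@(9, 3): e=[35,-5,0] → ·  [on edge]
    (4,2)@(9, 5): e=[11,7,12] → #
    (5,2)@(11, 5): e=[25,5,0] → ·  [on edge]
    (4,3)@(9, 7): e=[-13,19,24] → ·
    (5,3)@(11, 7): e=[1,17,12] → #
    (6,3)@(13, 7): e=[15,15,0] → ·  [on edge]
    (5,4)@(11, 9): e=[-23,29,24] → ·
    (7,4)@(15, 9): e=[5,25,0] → ·  [on edge]
  covered (2 px):
    · · · · · · · · · ·
    · · · · · · · · · ·
    · · · · # · · · · ·
    · · · · · # · · · ·
    · · · · · · · · · ·

Z-buffer (winner per pixel, '.' = empty):
  . . . . . . 0 1 1 1
  . . . . . 1 1 1 1 .
  . . . . 3 . 2 . 1 .
  . . . . . 3 . . . .
  . . . . . . . . . .

Answer: 3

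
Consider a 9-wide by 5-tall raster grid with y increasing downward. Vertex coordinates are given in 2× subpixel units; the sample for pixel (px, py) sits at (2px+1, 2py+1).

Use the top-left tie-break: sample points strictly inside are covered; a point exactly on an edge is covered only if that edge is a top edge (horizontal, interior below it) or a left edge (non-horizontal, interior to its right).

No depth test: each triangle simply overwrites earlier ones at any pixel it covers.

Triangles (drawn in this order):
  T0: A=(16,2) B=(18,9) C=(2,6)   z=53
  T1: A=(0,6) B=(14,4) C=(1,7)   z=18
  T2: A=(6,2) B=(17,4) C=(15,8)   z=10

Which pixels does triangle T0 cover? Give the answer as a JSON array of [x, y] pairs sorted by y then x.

T0:
  2·area = 106
  edge (16, 2)→(18, 9): d=(2,7) right/bottom  bias=-1
  edge (18, 9)→(2, 6): d=(-16,-3) top-left  bias=+0
  edge (2, 6)→(16, 2): d=(14,-4) top-left  bias=+0
    (6,1)@(13, 3): e=[23,81,2] → #
    (7,1)@(15, 3): e=[9,87,10] → #
    (8,1)@(17, 3): e=[-5,93,18] → ·
    (3,2)@(7, 5): e=[69,31,6] → #
    (4,2)@(9, 5): e=[55,37,14] → #
    (5,2)@(11, 5): e=[41,43,22] → #
    (8,2)@(17, 5): e=[-1,61,46] → ·
    (3,3)@(7, 7): e=[73,-1,34] → ·
    (4,3)@(9, 7): e=[59,5,42] → #
    (8,3)@(17, 7): e=[3,29,74] → #
    (4,4)@(9, 9): e=[63,-27,70] → ·
    (5,4)@(11, 9): e=[49,-21,78] → ·
  covered (12 px):
    · · · · · · · · ·
    · · · · · · # # ·
    · · · # # # # # ·
    · · · · # # # # #
    · · · · · · · · ·
T1:
  2·area = 16
  edge (0, 6)→(14, 4): d=(14,-2) top-left  bias=+0
  edge (14, 4)→(1, 7): d=(-13,3) right/bottom  bias=-1
  edge (1, 7)→(0, 6): d=(-1,-1) top-left  bias=+0
    (3,2)@(7, 5): e=[0,8,8] → #  [on edge]
    (4,2)@(9, 5): e=[4,2,10] → #
    (5,2)@(11, 5): e=[8,-4,12] → ·
    (0,3)@(1, 7): e=[16,0,0] → ·  [on edge]
    (3,3)@(7, 7): e=[28,-18,6] → ·
    (4,3)@(9, 7): e=[32,-24,8] → ·
    (1,4)@(3, 9): e=[48,-32,0] → ·  [on edge]
  covered (2 px):
    · · · · · · · · ·
    · · · · · · · · ·
    · · · # # · · · ·
    · · · · · · · · ·
    · · · · · · · · ·
T2:
  2·area = 48
  edge (6, 2)→(17, 4): d=(11,2) right/bottom  bias=-1
  edge (17, 4)→(15, 8): d=(-2,4) right/bottom  bias=-1
  edge (15, 8)→(6, 2): d=(-9,-6) top-left  bias=+0
    (4,1)@(9, 3): e=[5,34,9] → #
    (5,1)@(11, 3): e=[1,26,21] → #
    (6,1)@(13, 3): e=[-3,18,33] → ·
    (4,2)@(9, 5): e=[27,30,-9] → ·
    (5,2)@(11, 5): e=[23,22,3] → #
    (6,2)@(13, 5): e=[19,14,15] → #
    (7,2)@(15, 5): e=[15,6,27] → #
    (8,2)@(17, 5): e=[11,-2,39] → ·
    (5,3)@(11, 7): e=[45,18,-15] → ·
    (6,3)@(13, 7): e=[41,10,-3] → ·
    (7,3)@(15, 7): e=[37,2,9] → #
    (8,3)@(17, 7): e=[33,-6,21] → ·
  covered (6 px):
    · · · · · · · · ·
    · · · · # # · · ·
    · · · · · # # # ·
    · · · · · · · # ·
    · · · · · · · · ·

Final: [[6,1],[7,1],[3,2],[4,2],[5,2],[6,2],[7,2],[4,3],[5,3],[6,3],[7,3],[8,3]]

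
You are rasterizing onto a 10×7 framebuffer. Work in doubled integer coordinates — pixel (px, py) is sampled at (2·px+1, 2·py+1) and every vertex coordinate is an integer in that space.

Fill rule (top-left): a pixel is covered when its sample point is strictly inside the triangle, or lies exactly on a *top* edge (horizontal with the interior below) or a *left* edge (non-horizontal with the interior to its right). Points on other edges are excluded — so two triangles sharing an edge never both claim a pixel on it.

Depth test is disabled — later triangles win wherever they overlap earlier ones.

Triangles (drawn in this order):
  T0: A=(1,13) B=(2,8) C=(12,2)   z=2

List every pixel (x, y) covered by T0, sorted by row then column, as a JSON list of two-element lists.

T0:
  2·area = 44
  edge (1, 13)→(2, 8): d=(1,-5) top-left  bias=+0
  edge (2, 8)→(12, 2): d=(10,-6) top-left  bias=+0
  edge (12, 2)→(1, 13): d=(-11,11) right/bottom  bias=-1
    (6,0)@(13, 1): e=[48,-4,0] → ·  [on edge]
    (1,1)@(3, 3): e=[0,-44,88] → ·  [on edge]
    (5,1)@(11, 3): e=[40,4,0] → ·  [on edge]
    (3,2)@(7, 5): e=[22,0,22] → #  [on edge]
    (4,2)@(9, 5): e=[32,12,0] → ·  [on edge]
    (2,3)@(5, 7): e=[14,8,22] → #
    (3,3)@(7, 7): e=[24,20,0] → ·  [on edge]
    (1,4)@(3, 9): e=[6,16,22] → #
    (2,4)@(5, 9): e=[16,28,0] → ·  [on edge]
    (1,5)@(3, 11): e=[8,36,0] → ·  [on edge]
    (0,6)@(1, 13): e=[0,44,0] → ·  [on edge]
  covered (3 px):
    · · · · · · · · · ·
    · · · · · · · · · ·
    · · · # · · · · · ·
    · · # · · · · · · ·
    · # · · · · · · · ·
    · · · · · · · · · ·
    · · · · · · · · · ·

Final: [[3,2],[2,3],[1,4]]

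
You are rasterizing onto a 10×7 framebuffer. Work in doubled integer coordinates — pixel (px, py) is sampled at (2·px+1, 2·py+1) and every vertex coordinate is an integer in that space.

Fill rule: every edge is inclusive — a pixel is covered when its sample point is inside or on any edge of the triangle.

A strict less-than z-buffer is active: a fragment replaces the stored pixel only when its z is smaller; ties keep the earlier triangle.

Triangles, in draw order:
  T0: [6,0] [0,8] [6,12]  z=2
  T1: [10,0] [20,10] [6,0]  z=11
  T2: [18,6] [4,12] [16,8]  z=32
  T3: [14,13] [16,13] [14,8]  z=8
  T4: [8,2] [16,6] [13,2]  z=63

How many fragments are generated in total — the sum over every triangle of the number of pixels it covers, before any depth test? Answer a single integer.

T0:
  2·area = 72  (B↔C swapped to make it positive)
  edge (6, 0)→(6, 12): d=(0,12) inclusive
  edge (6, 12)→(0, 8): d=(-6,-4) inclusive
  edge (0, 8)→(6, 0): d=(6,-8) inclusive
    (2,1)@(5, 3): e=[12,50,10] → █
    (3,1)@(7, 3): e=[-12,58,26] → ·
    (1,2)@(3, 5): e=[36,30,6] → █
    (3,2)@(7, 5): e=[-12,46,38] → ·
    (0,3)@(1, 7): e=[60,10,2] → █
    (3,3)@(7, 7): e=[-12,34,50] → ·
    (0,4)@(1, 9): e=[60,-2,14] → ·
    (1,4)@(3, 9): e=[36,6,30] → █
    (3,4)@(7, 9): e=[-12,22,62] → ·
    (1,5)@(3, 11): e=[36,-6,42] → ·
    (2,5)@(5, 11): e=[12,2,58] → █
    (3,5)@(7, 11): e=[-12,10,74] → ·
  covered (9 px):
    · · · · · · · · · ·
    · · █ · · · · · · ·
    · █ █ · · · · · · ·
    █ █ █ · · · · · · ·
    · █ █ · · · · · · ·
    · · █ · · · · · · ·
    · · · · · · · · · ·
T1:
  2·area = 40
  edge (10, 0)→(20, 10): d=(10,10) inclusive
  edge (20, 10)→(6, 0): d=(-14,-10) inclusive
  edge (6, 0)→(10, 0): d=(4,0) inclusive
    (4,0)@(9, 1): e=[20,16,4] → █
    (5,0)@(11, 1): e=[0,36,4] → █  [on edge]
    (6,0)@(13, 1): e=[-20,56,4] → ·
    (4,1)@(9, 3): e=[40,-12,12] → ·
    (5,1)@(11, 3): e=[20,8,12] → █
    (6,1)@(13, 3): e=[0,28,12] → █  [on edge]
    (7,1)@(15, 3): e=[-20,48,12] → ·
    (5,2)@(11, 5): e=[40,-20,20] → ·
    (6,2)@(13, 5): e=[20,0,20] → █  [on edge]
    (7,2)@(15, 5): e=[0,20,20] → █  [on edge]
    (8,2)@(17, 5): e=[-20,40,20] → ·
    (6,3)@(13, 7): e=[40,-28,28] → ·
    (8,3)@(17, 7): e=[0,12,28] → █  [on edge]
    (9,4)@(19, 9): e=[0,4,36] → █  [on edge]
  covered (8 px):
    · · · · █ █ · · · ·
    · · · · · █ █ · · ·
    · · · · · · █ █ · ·
    · · · · · · · · █ ·
    · · · · · · · · · █
    · · · · · · · · · ·
    · · · · · · · · · ·
T2:
  2·area = 16  (B↔C swapped to make it positive)
  edge (18, 6)→(16, 8): d=(-2,2) inclusive
  edge (16, 8)→(4, 12): d=(-12,4) inclusive
  edge (4, 12)→(18, 6): d=(14,-6) inclusive
    (9,2)@(19, 5): e=[0,24,-8] → ·  [on edge]
    (8,3)@(17, 7): e=[0,8,8] → █  [on edge]
    (9,3)@(19, 7): e=[-4,0,20] → ·  [on edge]
    (5,4)@(11, 9): e=[8,8,0] → █  [on edge]
    (6,4)@(13, 9): e=[4,0,12] → █  [on edge]
    (7,4)@(15, 9): e=[0,-8,24] → ·  [on edge]
    (8,4)@(17, 9): e=[-4,-16,36] → ·
    (3,5)@(7, 11): e=[12,0,4] → █  [on edge]
    (4,5)@(9, 11): e=[8,-8,16] → ·
    (5,5)@(11, 11): e=[4,-16,28] → ·
    (6,5)@(13, 11): e=[0,-24,40] → ·  [on edge]
    (0,6)@(1, 13): e=[20,0,-4] → ·  [on edge]
    (5,6)@(11, 13): e=[0,-40,56] → ·  [on edge]
  covered (4 px):
    · · · · · · · · · ·
    · · · · · · · · · ·
    · · · · · · · · · ·
    · · · · · · · · █ ·
    · · · · · █ █ · · ·
    · · · █ · · · · · ·
    · · · · · · · · · ·
T3:
  2·area = 10  (B↔C swapped to make it positive)
  edge (14, 13)→(14, 8): d=(0,-5) inclusive
  edge (14, 8)→(16, 13): d=(2,5) inclusive
  edge (16, 13)→(14, 13): d=(-2,0) inclusive
    (7,5)@(15, 11): e=[5,1,4] → █
    (8,5)@(17, 11): e=[15,-9,4] → ·
    (0,6)@(1, 13): e=[-65,75,0] → ·  [on edge]
    (1,6)@(3, 13): e=[-55,65,0] → ·  [on edge]
    (2,6)@(5, 13): e=[-45,55,0] → ·  [on edge]
    (3,6)@(7, 13): e=[-35,45,0] → ·  [on edge]
    (4,6)@(9, 13): e=[-25,35,0] → ·  [on edge]
    (5,6)@(11, 13): e=[-15,25,0] → ·  [on edge]
    (6,6)@(13, 13): e=[-5,15,0] → ·  [on edge]
    (7,6)@(15, 13): e=[5,5,0] → █  [on edge]
    (8,6)@(17, 13): e=[15,-5,0] → ·  [on edge]
    (9,6)@(19, 13): e=[25,-15,0] → ·  [on edge]
  covered (2 px):
    · · · · · · · · · ·
    · · · · · · · · · ·
    · · · · · · · · · ·
    · · · · · · · · · ·
    · · · · · · · · · ·
    · · · · · · · █ · ·
    · · · · · · · █ · ·
T4:
  2·area = 20  (B↔C swapped to make it positive)
  edge (8, 2)→(13, 2): d=(5,0) inclusive
  edge (13, 2)→(16, 6): d=(3,4) inclusive
  edge (16, 6)→(8, 2): d=(-8,-4) inclusive
    (5,1)@(11, 3): e=[5,11,4] → █
    (6,1)@(13, 3): e=[5,3,12] → █
    (7,1)@(15, 3): e=[5,-5,20] → ·
    (5,2)@(11, 5): e=[15,17,-12] → ·
    (6,2)@(13, 5): e=[15,9,-4] → ·
    (7,2)@(15, 5): e=[15,1,4] → █
    (8,2)@(17, 5): e=[15,-7,12] → ·
    (7,3)@(15, 7): e=[25,7,-12] → ·
  covered (3 px):
    · · · · · · · · · ·
    · · · · · █ █ · · ·
    · · · · · · · █ · ·
    · · · · · · · · · ·
    · · · · · · · · · ·
    · · · · · · · · · ·
    · · · · · · · · · ·

Answer: 26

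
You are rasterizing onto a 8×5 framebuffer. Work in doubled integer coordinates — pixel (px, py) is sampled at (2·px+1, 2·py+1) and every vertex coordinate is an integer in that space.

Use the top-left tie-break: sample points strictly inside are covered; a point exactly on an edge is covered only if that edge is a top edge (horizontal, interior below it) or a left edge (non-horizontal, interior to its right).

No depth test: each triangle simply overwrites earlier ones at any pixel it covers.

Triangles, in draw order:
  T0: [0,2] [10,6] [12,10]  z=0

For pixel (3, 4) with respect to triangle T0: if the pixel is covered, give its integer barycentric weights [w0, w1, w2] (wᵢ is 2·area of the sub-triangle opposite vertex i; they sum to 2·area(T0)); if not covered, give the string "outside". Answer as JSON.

T0:
  2·area = 32
  edge (0, 2)→(10, 6): d=(10,4) right/bottom  bias=-1
  edge (10, 6)→(12, 10): d=(2,4) right/bottom  bias=-1
  edge (12, 10)→(0, 2): d=(-12,-8) top-left  bias=+0
    (2,2)@(5, 5): e=[10,18,4] → X
    (3,2)@(7, 5): e=[2,10,20] → X
    (4,2)@(9, 5): e=[-6,2,36] → .
    (2,3)@(5, 7): e=[30,22,-20] → .
    (3,3)@(7, 7): e=[22,14,-4] → .
    (4,3)@(9, 7): e=[14,6,12] → X
    (5,3)@(11, 7): e=[6,-2,28] → .
    (4,4)@(9, 9): e=[34,10,-12] → .
    (5,4)@(11, 9): e=[26,2,4] → X
    (6,4)@(13, 9): e=[18,-6,20] → .
  covered (4 px):
    . . . . . . . .
    . . . . . . . .
    . . X X . . . .
    . . . . X . . .
    . . . . . X . .

Final: "outside"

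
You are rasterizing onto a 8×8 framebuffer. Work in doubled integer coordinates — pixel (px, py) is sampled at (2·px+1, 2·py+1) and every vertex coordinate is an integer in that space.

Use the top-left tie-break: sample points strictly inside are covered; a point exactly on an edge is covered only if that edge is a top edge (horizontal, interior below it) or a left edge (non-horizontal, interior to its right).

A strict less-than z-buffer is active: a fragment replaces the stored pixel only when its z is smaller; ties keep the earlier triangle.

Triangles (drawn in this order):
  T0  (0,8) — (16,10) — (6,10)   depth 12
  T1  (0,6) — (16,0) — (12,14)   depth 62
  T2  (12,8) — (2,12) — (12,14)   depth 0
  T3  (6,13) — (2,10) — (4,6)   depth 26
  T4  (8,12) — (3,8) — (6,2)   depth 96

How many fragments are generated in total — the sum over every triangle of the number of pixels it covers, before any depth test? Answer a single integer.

T0:
  2·area = 20
  edge (0, 8)→(16, 10): d=(16,2) right/bottom  bias=-1
  edge (16, 10)→(6, 10): d=(-10,0) right/bottom  bias=-1
  edge (6, 10)→(0, 8): d=(-6,-2) top-left  bias=+0
    (1,4)@(3, 9): e=[10,10,0] → #  [on edge]
    (2,4)@(5, 9): e=[6,10,4] → #
    (3,4)@(7, 9): e=[2,10,8] → #
    (4,4)@(9, 9): e=[-2,10,12] → ·
    (1,5)@(3, 11): e=[42,-10,-12] → ·
    (2,5)@(5, 11): e=[38,-10,-8] → ·
    (3,5)@(7, 11): e=[34,-10,-4] → ·
    (4,5)@(9, 11): e=[30,-10,0] → ·  [on edge]
    (7,6)@(15, 13): e=[50,-30,0] → ·  [on edge]
  covered (3 px):
    · · · · · · · ·
    · · · · · · · ·
    · · · · · · · ·
    · · · · · · · ·
    · # # # · · · ·
    · · · · · · · ·
    · · · · · · · ·
    · · · · · · · ·
T1:
  2·area = 200
  edge (0, 6)→(16, 0): d=(16,-6) top-left  bias=+0
  edge (16, 0)→(12, 14): d=(-4,14) right/bottom  bias=-1
  edge (12, 14)→(0, 6): d=(-12,-8) top-left  bias=+0
    (7,0)@(15, 1): e=[10,10,180] → #
    (4,1)@(9, 3): e=[6,86,108] → #
    (5,1)@(11, 3): e=[18,58,124] → #
    (6,1)@(13, 3): e=[30,30,140] → #
    (1,2)@(3, 5): e=[2,162,36] → #
    (2,2)@(5, 5): e=[14,134,52] → #
    (3,2)@(7, 5): e=[26,106,68] → #
    (7,2)@(15, 5): e=[74,-6,132] → ·
    (1,3)@(3, 7): e=[34,154,12] → #
    (7,3)@(15, 7): e=[106,-14,108] → ·
    (1,4)@(3, 9): e=[66,146,-12] → ·
    (2,4)@(5, 9): e=[78,118,4] → #
  covered (25 px):
    · · · · · · · #
    · · · · # # # #
    · # # # # # # ·
    · # # # # # # ·
    · · # # # # # ·
    · · · · # # · ·
    · · · · · # · ·
    · · · · · · · ·
T2:
  2·area = 60  (B↔C swapped to make it positive)
  edge (12, 8)→(12, 14): d=(0,6) right/bottom  bias=-1
  edge (12, 14)→(2, 12): d=(-10,-2) top-left  bias=+0
  edge (2, 12)→(12, 8): d=(10,-4) top-left  bias=+0
    (5,4)@(11, 9): e=[6,48,6] → #
    (6,4)@(13, 9): e=[-6,52,14] → ·
    (2,5)@(5, 11): e=[42,16,2] → #
    (3,5)@(7, 11): e=[30,20,10] → #
    (4,5)@(9, 11): e=[18,24,18] → #
    (6,5)@(13, 11): e=[-6,32,34] → ·
    (2,6)@(5, 13): e=[42,-4,22] → ·
    (3,6)@(7, 13): e=[30,0,30] → #  [on edge]
    (6,6)@(13, 13): e=[-6,12,54] → ·
    (3,7)@(7, 15): e=[30,-20,50] → ·
    (4,7)@(9, 15): e=[18,-16,58] → ·
    (5,7)@(11, 15): e=[6,-12,66] → ·
  covered (8 px):
    · · · · · · · ·
    · · · · · · · ·
    · · · · · · · ·
    · · · · · · · ·
    · · · · · # · ·
    · · # # # # · ·
    · · · # # # · ·
    · · · · · · · ·
T3:
  2·area = 22
  edge (6, 13)→(2, 10): d=(-4,-3) top-left  bias=+0
  edge (2, 10)→(4, 6): d=(2,-4) top-left  bias=+0
  edge (4, 6)→(6, 13): d=(2,7) right/bottom  bias=-1
    (1,4)@(3, 9): e=[7,2,13] → #
    (2,4)@(5, 9): e=[13,10,-1] → ·
    (1,5)@(3, 11): e=[-1,6,17] → ·
    (2,5)@(5, 11): e=[5,14,3] → #
    (3,5)@(7, 11): e=[11,22,-11] → ·
    (2,6)@(5, 13): e=[-3,18,7] → ·
  covered (2 px):
    · · · · · · · ·
    · · · · · · · ·
    · · · · · · · ·
    · · · · · · · ·
    · # · · · · · ·
    · · # · · · · ·
    · · · · · · · ·
    · · · · · · · ·
T4:
  2·area = 42
  edge (8, 12)→(3, 8): d=(-5,-4) top-left  bias=+0
  edge (3, 8)→(6, 2): d=(3,-6) top-left  bias=+0
  edge (6, 2)→(8, 12): d=(2,10) right/bottom  bias=-1
    (2,2)@(5, 5): e=[23,3,16] → #
    (3,2)@(7, 5): e=[31,15,-4] → ·
    (2,3)@(5, 7): e=[13,9,20] → #
    (3,3)@(7, 7): e=[21,21,0] → ·  [on edge]
    (2,4)@(5, 9): e=[3,15,24] → #
    (3,4)@(7, 9): e=[11,27,4] → #
    (4,4)@(9, 9): e=[19,39,-16] → ·
    (2,5)@(5, 11): e=[-7,21,28] → ·
    (3,5)@(7, 11): e=[1,33,8] → #
    (4,5)@(9, 11): e=[9,45,-12] → ·
    (3,6)@(7, 13): e=[-9,39,12] → ·
  covered (5 px):
    · · · · · · · ·
    · · · · · · · ·
    · · # · · · · ·
    · · # · · · · ·
    · · # # · · · ·
    · · · # · · · ·
    · · · · · · · ·
    · · · · · · · ·

Final: 43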